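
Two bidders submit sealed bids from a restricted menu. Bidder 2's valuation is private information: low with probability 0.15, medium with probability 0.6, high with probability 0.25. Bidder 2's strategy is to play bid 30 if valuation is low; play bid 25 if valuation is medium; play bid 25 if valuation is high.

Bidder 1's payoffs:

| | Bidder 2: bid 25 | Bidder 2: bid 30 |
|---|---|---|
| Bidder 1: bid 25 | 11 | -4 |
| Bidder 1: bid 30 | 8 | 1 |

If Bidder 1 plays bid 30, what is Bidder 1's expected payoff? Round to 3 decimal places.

6.950

Take the expectation over Bidder 2's valuation, weighting each type's action by its prior probability.
E[bid 30] = 0.15·1 + 0.6·8 + 0.25·8 = 0.15 + 4.8 + 2 = 6.95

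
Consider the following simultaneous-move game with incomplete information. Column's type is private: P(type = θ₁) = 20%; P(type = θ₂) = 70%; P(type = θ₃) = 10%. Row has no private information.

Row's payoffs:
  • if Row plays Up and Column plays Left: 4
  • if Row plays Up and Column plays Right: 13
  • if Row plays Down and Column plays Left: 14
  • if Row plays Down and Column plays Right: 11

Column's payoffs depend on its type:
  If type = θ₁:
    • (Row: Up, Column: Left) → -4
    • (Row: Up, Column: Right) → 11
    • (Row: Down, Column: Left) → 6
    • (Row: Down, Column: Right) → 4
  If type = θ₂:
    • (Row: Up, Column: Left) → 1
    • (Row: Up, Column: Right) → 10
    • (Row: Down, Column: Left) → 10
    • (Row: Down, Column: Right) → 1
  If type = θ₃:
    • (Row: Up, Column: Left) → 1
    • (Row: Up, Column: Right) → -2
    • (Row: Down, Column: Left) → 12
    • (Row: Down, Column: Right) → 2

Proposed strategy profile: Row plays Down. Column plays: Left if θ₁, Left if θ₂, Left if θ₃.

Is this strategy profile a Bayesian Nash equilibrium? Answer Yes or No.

Yes

A profile is a BNE iff every type of every player is best-responding given beliefs about the other side.
Row plays Down: E[Down] = 0.2·(14) + 0.7·(14) + 0.1·(14) = 14; E[Up] = 4. Best-responding. ✓
Column (type θ₁), facing Down: Left gives 6, Right gives 4. Proposed Left is best. ✓
Column (type θ₂), facing Down: Left gives 10, Right gives 1. Proposed Left is best. ✓
Column (type θ₃), facing Down: Left gives 12, Right gives 2. Proposed Left is best. ✓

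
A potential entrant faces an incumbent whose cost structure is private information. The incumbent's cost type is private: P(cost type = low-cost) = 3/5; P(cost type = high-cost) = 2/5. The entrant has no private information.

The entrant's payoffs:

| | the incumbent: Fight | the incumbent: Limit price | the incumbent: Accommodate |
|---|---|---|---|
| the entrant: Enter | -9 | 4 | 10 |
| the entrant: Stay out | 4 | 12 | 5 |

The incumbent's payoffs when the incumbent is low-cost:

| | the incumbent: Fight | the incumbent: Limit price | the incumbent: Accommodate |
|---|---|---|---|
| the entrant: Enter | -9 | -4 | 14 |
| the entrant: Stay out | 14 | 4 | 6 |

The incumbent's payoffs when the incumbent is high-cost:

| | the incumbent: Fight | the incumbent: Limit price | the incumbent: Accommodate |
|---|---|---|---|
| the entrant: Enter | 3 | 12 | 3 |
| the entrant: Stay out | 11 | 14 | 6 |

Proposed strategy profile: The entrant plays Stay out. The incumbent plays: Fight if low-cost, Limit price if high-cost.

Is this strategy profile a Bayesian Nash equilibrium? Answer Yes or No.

The entrant plays Stay out: E[Stay out] = 3/5·(4) + 2/5·(12) = 36/5; E[Enter] = -19/5. Best-responding. ✓
The incumbent (cost type low-cost), facing Stay out: Fight gives 14, Limit price gives 4, Accommodate gives 6. Proposed Fight is best. ✓
The incumbent (cost type high-cost), facing Stay out: Fight gives 11, Limit price gives 14, Accommodate gives 6. Proposed Limit price is best. ✓

Yes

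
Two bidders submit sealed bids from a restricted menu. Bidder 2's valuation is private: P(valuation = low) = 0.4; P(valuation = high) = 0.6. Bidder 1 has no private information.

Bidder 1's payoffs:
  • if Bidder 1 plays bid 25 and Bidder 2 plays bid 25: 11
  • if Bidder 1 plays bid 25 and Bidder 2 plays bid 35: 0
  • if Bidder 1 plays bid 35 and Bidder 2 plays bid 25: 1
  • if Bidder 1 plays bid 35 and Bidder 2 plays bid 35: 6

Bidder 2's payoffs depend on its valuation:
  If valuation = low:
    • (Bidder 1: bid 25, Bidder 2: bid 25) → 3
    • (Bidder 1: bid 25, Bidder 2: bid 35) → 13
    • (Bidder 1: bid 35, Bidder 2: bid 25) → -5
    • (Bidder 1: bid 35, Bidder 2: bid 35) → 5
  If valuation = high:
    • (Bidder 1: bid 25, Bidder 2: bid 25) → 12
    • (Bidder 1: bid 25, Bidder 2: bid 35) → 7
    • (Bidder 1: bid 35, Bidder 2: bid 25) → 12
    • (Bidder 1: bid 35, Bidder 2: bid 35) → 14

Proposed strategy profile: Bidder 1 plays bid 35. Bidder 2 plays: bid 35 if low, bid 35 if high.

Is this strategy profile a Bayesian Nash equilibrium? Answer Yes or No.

Bidder 1 plays bid 35: E[bid 35] = 0.4·(6) + 0.6·(6) = 6; E[bid 25] = 0. Best-responding. ✓
Bidder 2 (valuation low), facing bid 35: bid 25 gives -5, bid 35 gives 5. Proposed bid 35 is best. ✓
Bidder 2 (valuation high), facing bid 35: bid 25 gives 12, bid 35 gives 14. Proposed bid 35 is best. ✓

Yes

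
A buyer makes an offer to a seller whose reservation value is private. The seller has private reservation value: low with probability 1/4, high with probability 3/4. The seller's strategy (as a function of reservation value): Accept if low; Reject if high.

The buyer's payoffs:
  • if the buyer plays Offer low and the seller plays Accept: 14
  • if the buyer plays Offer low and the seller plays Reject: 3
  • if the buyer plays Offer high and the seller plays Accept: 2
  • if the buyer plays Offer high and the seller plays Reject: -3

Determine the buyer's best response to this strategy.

Compute the buyer's expected payoff for each action, taking the expectation over the seller's type.
E[Offer low] = 1/4·(14) + 3/4·(3) = 23/4
E[Offer high] = 1/4·(2) + 3/4·(-3) = -7/4
Best response: Offer low (23/4 is the largest).

Offer low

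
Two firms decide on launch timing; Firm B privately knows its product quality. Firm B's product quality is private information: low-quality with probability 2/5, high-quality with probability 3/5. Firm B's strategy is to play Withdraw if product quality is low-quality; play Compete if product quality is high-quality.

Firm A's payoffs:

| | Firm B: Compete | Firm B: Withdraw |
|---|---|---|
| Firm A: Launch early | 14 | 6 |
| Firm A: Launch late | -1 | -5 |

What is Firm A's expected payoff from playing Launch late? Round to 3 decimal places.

-2.600

E[Launch late] = 2/5·(-5) + 3/5·(-1) = (-2) + (-3/5) = -13/5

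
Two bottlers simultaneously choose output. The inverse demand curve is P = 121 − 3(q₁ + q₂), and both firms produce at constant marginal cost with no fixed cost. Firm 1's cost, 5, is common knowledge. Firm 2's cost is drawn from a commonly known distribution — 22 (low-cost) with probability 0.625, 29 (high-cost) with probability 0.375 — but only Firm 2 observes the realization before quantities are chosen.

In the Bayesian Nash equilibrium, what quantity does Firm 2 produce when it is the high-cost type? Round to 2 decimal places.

7.80

Type-c best response for Firm 2: q₂(c) = (121 − c)/6 − q₁/2.
Firm 1 maximizes expected profit; its first-order condition is 121 − 6q₁ − 3E[q₂] − 5 = 0.
Substituting E[q₂] and solving: E[c₂] = 24.625, so q₁ = (121 − 2·5 + 24.625)/9 = 15.0694.
q₂(high-cost) = (121 − 29 − 3·15.0694)/6 = 7.79861.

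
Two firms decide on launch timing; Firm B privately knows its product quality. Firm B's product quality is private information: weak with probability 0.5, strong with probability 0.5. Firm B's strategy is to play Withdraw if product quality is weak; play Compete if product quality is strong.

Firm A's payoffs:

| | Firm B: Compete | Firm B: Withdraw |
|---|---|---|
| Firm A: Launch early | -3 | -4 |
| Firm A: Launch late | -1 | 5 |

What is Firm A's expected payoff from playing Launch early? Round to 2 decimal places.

Take the expectation over Firm B's product quality, weighting each type's action by its prior probability.
E[Launch early] = 0.5·(-4) + 0.5·(-3) = (-2) + (-1.5) = -3.5

-3.50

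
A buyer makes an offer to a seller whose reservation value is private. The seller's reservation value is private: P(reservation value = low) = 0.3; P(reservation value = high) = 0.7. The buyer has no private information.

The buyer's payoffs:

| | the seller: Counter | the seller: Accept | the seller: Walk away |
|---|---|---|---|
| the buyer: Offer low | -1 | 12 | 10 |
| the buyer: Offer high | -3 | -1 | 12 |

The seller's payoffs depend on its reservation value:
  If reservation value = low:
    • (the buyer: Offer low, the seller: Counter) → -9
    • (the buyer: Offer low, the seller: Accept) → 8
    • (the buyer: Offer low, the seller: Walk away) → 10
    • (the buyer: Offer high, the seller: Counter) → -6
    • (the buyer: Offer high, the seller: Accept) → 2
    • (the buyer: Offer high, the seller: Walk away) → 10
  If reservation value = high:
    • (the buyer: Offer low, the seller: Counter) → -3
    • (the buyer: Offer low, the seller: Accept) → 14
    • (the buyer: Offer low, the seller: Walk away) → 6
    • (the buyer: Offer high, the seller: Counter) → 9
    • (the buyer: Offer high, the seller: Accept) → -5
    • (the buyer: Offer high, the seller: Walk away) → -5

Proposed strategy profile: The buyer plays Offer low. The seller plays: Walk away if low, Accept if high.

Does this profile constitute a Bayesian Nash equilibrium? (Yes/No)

A profile is a BNE iff every type of every player is best-responding given beliefs about the other side.
The buyer plays Offer low: E[Offer low] = 0.3·(10) + 0.7·(12) = 11.4; E[Offer high] = 2.9. Best-responding. ✓
The seller (reservation value low), facing Offer low: Counter gives -9, Accept gives 8, Walk away gives 10. Proposed Walk away is best. ✓
The seller (reservation value high), facing Offer low: Counter gives -3, Accept gives 14, Walk away gives 6. Proposed Accept is best. ✓

Yes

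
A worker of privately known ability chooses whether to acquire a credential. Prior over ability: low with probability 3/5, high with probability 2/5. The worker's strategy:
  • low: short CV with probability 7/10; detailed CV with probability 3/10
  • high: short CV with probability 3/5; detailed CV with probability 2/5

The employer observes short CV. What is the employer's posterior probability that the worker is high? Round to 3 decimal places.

0.364

Apply Bayes' rule using the sender's strategy as the likelihood.
P(short CV) = (3/5)·(7/10) + (2/5)·(3/5) = 33/50
P(high | short CV) = ((2/5)·(3/5)) / (33/50) = (6/25) / (33/50) = 4/11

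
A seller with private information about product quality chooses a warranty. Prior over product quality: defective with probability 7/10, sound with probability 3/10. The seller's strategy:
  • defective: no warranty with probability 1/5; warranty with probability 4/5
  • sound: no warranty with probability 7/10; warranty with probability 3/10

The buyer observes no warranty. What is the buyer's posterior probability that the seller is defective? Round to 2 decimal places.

0.40

P(no warranty) = (7/10)·(1/5) + (3/10)·(7/10) = 7/20
P(defective | no warranty) = ((7/10)·(1/5)) / (7/20) = (7/50) / (7/20) = 2/5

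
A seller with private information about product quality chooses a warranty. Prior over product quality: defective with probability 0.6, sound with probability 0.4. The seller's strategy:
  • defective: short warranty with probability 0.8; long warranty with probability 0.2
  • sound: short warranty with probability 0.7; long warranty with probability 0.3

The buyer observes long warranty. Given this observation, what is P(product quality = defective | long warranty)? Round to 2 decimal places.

0.50

Apply Bayes' rule using the sender's strategy as the likelihood.
P(long warranty) = 0.6·0.2 + 0.4·0.3 = 0.24
P(defective | long warranty) = (0.6·0.2) / 0.24 = 0.12 / 0.24 = 0.5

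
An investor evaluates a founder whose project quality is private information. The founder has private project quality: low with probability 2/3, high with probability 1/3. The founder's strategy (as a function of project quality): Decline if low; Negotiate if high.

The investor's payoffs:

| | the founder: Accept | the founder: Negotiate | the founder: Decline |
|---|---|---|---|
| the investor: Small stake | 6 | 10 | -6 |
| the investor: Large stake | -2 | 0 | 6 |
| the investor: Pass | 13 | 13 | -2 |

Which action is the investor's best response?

Large stake

Compute the investor's expected payoff for each action, taking the expectation over the founder's type.
E[Small stake] = 2/3·(-6) + 1/3·(10) = -2/3
E[Large stake] = 2/3·(6) + 1/3·(0) = 4
E[Pass] = 2/3·(-2) + 1/3·(13) = 3
Best response: Large stake (4 is the largest).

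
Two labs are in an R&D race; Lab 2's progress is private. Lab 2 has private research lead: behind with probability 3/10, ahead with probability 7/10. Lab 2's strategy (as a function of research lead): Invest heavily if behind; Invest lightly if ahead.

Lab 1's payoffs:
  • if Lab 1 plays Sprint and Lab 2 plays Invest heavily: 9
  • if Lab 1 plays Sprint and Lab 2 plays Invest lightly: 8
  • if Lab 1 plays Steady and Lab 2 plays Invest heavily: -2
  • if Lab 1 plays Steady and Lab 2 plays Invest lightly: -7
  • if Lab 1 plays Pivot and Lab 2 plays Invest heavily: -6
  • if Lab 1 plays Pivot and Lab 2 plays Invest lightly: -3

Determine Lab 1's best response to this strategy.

E[Sprint] = 3/10·(9) + 7/10·(8) = 83/10
E[Steady] = 3/10·(-2) + 7/10·(-7) = -11/2
E[Pivot] = 3/10·(-6) + 7/10·(-3) = -39/10
Best response: Sprint (83/10 is the largest).

Sprint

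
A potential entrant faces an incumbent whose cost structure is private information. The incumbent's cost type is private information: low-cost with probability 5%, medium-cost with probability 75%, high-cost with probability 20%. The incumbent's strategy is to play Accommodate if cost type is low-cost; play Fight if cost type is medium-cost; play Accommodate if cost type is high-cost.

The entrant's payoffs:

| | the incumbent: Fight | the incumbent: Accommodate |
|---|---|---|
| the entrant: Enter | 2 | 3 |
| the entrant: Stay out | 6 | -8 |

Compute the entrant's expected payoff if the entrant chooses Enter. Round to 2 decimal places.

2.25

Take the expectation over the incumbent's cost type, weighting each type's action by its prior probability.
E[Enter] = 0.05·3 + 0.75·2 + 0.2·3 = 0.15 + 1.5 + 0.6 = 2.25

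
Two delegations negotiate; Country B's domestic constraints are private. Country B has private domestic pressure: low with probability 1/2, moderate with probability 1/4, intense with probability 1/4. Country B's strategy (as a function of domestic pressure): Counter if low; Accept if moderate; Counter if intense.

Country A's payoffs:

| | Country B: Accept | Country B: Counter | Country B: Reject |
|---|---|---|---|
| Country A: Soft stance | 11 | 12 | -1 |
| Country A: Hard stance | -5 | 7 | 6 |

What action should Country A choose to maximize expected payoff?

Soft stance

E[Soft stance] = 1/2·(12) + 1/4·(11) + 1/4·(12) = 47/4
E[Hard stance] = 1/2·(7) + 1/4·(-5) + 1/4·(7) = 4
Best response: Soft stance (47/4 is the largest).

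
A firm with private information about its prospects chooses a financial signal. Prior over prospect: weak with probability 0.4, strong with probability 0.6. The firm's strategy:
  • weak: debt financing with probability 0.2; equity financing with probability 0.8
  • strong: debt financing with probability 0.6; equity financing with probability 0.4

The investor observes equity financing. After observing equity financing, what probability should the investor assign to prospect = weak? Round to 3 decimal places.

P(equity financing) = 0.4·0.8 + 0.6·0.4 = 0.56
P(weak | equity financing) = (0.4·0.8) / 0.56 = 0.32 / 0.56 = 0.571429

0.571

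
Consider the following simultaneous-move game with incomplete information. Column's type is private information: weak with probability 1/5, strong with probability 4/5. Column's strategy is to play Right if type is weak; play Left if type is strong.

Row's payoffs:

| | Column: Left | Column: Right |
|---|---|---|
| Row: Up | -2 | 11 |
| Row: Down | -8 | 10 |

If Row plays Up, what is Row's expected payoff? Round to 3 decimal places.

E[Up] = 1/5·11 + 4/5·(-2) = 11/5 + (-8/5) = 3/5

0.600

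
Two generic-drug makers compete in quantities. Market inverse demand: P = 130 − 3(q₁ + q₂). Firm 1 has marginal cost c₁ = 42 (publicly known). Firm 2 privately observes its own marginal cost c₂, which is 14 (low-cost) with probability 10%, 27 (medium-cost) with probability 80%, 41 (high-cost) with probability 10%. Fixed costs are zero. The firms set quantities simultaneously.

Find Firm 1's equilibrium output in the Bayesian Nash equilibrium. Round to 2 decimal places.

Type-c best response for Firm 2: q₂(c) = (130 − c)/6 − q₁/2.
Firm 1 maximizes expected profit; its first-order condition is 130 − 6q₁ − 3E[q₂] − 42 = 0.
Substituting E[q₂] and solving: E[c₂] = 27.1, so q₁ = (130 − 2·42 + 27.1)/9 = 8.12222.

8.12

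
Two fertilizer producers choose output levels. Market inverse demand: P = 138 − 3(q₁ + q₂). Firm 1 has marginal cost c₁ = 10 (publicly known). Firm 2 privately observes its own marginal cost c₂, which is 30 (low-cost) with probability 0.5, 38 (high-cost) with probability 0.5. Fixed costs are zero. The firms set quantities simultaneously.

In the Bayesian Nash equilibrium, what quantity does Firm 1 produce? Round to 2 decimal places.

Firm 2 with cost c maximizes (138 − 3(q₁+q₂) − c)·q₂, giving q₂(c) = (138 − c − 3q₁)/6.
E[c₂] = 0.5·30 + 0.5·38 = 34
Firm 1's FOC against E[q₂] yields q₁ = (138 − 2·10 + E[c₂])/9 = (138 − 20 + 34)/9 = 16.8889.

16.89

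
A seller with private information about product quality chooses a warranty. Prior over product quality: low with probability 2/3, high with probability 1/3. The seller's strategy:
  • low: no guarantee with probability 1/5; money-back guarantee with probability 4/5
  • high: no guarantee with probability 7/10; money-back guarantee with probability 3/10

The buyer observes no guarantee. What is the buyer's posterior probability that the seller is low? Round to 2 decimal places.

P(no guarantee) = (2/3)·(1/5) + (1/3)·(7/10) = 11/30
P(low | no guarantee) = ((2/3)·(1/5)) / (11/30) = (2/15) / (11/30) = 4/11

0.36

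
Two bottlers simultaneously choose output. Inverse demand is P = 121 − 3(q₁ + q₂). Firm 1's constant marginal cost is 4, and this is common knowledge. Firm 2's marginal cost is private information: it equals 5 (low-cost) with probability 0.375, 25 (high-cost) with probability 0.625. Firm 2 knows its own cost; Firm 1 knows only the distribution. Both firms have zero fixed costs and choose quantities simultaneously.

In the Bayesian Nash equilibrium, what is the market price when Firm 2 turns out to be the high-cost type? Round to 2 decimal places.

Type-c best response for Firm 2: q₂(c) = (121 − c)/6 − q₁/2.
Firm 1 maximizes expected profit; its first-order condition is 121 − 6q₁ − 3E[q₂] − 4 = 0.
Substituting E[q₂] and solving: E[c₂] = 17.5, so q₁ = (121 − 2·4 + 17.5)/9 = 14.5.
q₂(high-cost) = 8.75, so P = 121 − 3·(14.5 + 8.75) = 51.25.

51.25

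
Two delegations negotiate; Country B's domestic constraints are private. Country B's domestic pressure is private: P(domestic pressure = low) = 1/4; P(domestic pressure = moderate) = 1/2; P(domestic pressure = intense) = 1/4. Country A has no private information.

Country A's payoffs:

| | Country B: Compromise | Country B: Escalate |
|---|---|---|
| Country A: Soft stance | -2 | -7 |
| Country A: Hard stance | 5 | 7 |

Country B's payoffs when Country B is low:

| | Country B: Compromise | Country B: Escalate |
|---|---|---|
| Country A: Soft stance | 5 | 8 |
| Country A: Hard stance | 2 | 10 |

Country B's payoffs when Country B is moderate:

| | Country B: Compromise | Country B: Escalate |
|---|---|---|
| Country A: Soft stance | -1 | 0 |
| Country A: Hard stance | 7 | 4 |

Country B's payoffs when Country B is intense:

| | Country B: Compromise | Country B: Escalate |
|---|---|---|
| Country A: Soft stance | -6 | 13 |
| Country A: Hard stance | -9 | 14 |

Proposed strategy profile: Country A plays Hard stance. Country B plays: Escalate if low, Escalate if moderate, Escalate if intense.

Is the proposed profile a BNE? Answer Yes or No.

No

Country A plays Hard stance: E[Hard stance] = 1/4·(7) + 1/2·(7) + 1/4·(7) = 7; E[Soft stance] = -7. Best-responding. ✓
Country B (domestic pressure low), facing Hard stance: Compromise gives 2, Escalate gives 10. Proposed Escalate is best. ✓
Country B (domestic pressure moderate), facing Hard stance: Compromise gives 7, Escalate gives 4. Proposed Escalate is not best — profitable deviation exists. ✗
Country B (domestic pressure intense), facing Hard stance: Compromise gives -9, Escalate gives 14. Proposed Escalate is best. ✓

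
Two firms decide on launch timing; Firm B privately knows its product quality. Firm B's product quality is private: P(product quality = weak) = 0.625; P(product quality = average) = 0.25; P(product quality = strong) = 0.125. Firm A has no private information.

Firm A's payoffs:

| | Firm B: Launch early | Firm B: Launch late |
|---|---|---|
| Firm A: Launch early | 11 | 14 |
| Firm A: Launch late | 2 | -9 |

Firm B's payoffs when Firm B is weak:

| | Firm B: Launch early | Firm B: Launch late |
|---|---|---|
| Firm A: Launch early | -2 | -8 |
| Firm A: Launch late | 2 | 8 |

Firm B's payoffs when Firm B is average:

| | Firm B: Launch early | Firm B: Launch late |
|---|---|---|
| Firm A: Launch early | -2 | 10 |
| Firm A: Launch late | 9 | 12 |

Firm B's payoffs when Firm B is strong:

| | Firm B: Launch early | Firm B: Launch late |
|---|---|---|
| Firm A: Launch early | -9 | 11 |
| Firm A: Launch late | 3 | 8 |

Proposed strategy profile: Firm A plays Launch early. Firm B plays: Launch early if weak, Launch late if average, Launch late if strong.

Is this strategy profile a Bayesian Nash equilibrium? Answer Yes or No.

Yes

Firm A plays Launch early: E[Launch early] = 0.625·(11) + 0.25·(14) + 0.125·(14) = 12.125; E[Launch late] = -2.125. Best-responding. ✓
Firm B (product quality weak), facing Launch early: Launch early gives -2, Launch late gives -8. Proposed Launch early is best. ✓
Firm B (product quality average), facing Launch early: Launch early gives -2, Launch late gives 10. Proposed Launch late is best. ✓
Firm B (product quality strong), facing Launch early: Launch early gives -9, Launch late gives 11. Proposed Launch late is best. ✓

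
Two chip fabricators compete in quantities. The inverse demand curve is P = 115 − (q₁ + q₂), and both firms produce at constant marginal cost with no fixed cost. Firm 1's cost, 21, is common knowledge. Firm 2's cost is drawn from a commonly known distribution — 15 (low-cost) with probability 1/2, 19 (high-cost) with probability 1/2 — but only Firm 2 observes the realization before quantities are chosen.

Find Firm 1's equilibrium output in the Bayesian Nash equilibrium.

Each type of Firm 2 best-responds to q₁; Firm 1 best-responds to the expected q₂ over Firm 2's types.
Firm 2 with cost c maximizes (115 − (q₁+q₂) − c)·q₂, giving q₂(c) = (115 − c − q₁)/2.
E[c₂] = 1/2·15 + 1/2·19 = 17
Firm 1's FOC against E[q₂] yields q₁ = (115 − 2·21 + E[c₂])/3 = (115 − 42 + 17)/3 = 30.

30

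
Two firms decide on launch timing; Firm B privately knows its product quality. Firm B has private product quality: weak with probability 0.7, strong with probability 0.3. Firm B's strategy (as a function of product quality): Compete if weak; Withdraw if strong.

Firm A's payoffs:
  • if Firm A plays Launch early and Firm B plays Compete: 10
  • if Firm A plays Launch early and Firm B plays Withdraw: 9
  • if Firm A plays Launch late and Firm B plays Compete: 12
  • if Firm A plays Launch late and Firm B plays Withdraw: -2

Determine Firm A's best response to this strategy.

E[Launch early] = 0.7·(10) + 0.3·(9) = 9.7
E[Launch late] = 0.7·(12) + 0.3·(-2) = 7.8
Best response: Launch early (9.7 is the largest).

Launch early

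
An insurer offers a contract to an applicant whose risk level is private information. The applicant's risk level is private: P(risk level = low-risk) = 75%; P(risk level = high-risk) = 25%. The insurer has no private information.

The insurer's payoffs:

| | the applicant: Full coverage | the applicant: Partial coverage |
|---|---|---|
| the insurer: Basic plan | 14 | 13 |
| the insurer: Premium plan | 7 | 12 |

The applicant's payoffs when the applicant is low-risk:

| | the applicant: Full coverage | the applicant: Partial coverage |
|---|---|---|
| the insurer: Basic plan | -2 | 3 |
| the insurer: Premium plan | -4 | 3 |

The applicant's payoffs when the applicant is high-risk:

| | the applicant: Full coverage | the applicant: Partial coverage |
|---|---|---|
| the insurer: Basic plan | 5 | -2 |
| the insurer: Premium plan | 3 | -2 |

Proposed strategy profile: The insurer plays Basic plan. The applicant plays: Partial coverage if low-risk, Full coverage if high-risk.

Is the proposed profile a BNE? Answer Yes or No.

A profile is a BNE iff every type of every player is best-responding given beliefs about the other side.
The insurer plays Basic plan: E[Basic plan] = 0.75·(13) + 0.25·(14) = 13.25; E[Premium plan] = 10.75. Best-responding. ✓
The applicant (risk level low-risk), facing Basic plan: Full coverage gives -2, Partial coverage gives 3. Proposed Partial coverage is best. ✓
The applicant (risk level high-risk), facing Basic plan: Full coverage gives 5, Partial coverage gives -2. Proposed Full coverage is best. ✓

Yes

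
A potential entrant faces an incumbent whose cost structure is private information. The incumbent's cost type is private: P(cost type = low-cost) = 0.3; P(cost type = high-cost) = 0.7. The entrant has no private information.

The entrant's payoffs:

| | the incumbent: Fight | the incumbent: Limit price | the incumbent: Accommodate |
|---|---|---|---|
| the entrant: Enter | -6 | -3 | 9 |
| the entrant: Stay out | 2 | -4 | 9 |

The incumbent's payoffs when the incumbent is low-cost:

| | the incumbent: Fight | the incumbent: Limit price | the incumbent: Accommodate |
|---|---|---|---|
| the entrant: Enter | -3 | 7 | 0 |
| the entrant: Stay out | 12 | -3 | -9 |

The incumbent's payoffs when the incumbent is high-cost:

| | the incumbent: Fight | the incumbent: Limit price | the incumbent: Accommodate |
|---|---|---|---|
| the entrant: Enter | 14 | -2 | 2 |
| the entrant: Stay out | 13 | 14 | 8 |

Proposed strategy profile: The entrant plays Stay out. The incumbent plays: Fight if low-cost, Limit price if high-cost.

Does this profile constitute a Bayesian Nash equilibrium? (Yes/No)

Yes

The entrant plays Stay out: E[Stay out] = 0.3·(2) + 0.7·(-4) = -2.2; E[Enter] = -3.9. Best-responding. ✓
The incumbent (cost type low-cost), facing Stay out: Fight gives 12, Limit price gives -3, Accommodate gives -9. Proposed Fight is best. ✓
The incumbent (cost type high-cost), facing Stay out: Fight gives 13, Limit price gives 14, Accommodate gives 8. Proposed Limit price is best. ✓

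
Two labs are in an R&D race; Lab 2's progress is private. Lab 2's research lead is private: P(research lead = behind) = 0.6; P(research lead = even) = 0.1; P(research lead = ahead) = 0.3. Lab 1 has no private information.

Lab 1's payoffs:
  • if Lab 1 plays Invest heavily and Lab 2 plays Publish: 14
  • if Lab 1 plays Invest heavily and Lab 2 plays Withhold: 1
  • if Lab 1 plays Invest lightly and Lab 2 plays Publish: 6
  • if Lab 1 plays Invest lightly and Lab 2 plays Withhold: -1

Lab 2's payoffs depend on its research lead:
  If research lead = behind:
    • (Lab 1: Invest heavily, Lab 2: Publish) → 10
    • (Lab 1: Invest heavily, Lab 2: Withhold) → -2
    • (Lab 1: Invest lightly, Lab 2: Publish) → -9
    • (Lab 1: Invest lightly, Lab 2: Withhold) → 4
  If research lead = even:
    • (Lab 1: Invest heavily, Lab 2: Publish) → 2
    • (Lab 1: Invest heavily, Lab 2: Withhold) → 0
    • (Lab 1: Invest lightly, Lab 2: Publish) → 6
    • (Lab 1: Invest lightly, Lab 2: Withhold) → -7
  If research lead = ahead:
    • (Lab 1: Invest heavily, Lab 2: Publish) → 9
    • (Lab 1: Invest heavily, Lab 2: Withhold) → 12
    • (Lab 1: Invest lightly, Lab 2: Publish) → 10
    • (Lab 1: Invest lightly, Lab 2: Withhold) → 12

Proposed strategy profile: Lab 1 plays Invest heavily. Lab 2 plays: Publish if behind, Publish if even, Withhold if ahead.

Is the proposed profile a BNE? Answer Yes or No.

Yes

Lab 1 plays Invest heavily: E[Invest heavily] = 0.6·(14) + 0.1·(14) + 0.3·(1) = 10.1; E[Invest lightly] = 3.9. Best-responding. ✓
Lab 2 (research lead behind), facing Invest heavily: Publish gives 10, Withhold gives -2. Proposed Publish is best. ✓
Lab 2 (research lead even), facing Invest heavily: Publish gives 2, Withhold gives 0. Proposed Publish is best. ✓
Lab 2 (research lead ahead), facing Invest heavily: Publish gives 9, Withhold gives 12. Proposed Withhold is best. ✓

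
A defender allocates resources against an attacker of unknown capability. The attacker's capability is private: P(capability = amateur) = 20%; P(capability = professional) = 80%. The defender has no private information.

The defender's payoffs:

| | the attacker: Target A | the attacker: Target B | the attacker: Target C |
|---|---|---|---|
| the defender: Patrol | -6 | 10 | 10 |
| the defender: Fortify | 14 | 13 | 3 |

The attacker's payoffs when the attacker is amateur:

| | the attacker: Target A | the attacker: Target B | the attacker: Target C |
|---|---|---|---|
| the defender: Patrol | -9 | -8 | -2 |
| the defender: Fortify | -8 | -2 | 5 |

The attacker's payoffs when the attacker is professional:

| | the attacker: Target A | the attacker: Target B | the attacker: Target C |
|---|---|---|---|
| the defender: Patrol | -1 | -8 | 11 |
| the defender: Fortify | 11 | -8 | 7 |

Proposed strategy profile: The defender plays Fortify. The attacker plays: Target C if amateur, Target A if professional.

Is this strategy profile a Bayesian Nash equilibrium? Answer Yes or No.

Yes

A profile is a BNE iff every type of every player is best-responding given beliefs about the other side.
The defender plays Fortify: E[Fortify] = 0.2·(3) + 0.8·(14) = 11.8; E[Patrol] = -2.8. Best-responding. ✓
The attacker (capability amateur), facing Fortify: Target A gives -8, Target B gives -2, Target C gives 5. Proposed Target C is best. ✓
The attacker (capability professional), facing Fortify: Target A gives 11, Target B gives -8, Target C gives 7. Proposed Target A is best. ✓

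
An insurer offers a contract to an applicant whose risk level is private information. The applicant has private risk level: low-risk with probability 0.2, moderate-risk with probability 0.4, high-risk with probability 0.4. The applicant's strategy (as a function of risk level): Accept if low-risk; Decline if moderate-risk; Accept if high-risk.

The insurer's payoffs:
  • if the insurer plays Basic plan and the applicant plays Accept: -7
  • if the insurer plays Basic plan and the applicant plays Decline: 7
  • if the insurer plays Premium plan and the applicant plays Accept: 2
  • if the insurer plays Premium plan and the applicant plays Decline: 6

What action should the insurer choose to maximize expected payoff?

Compute the insurer's expected payoff for each action, taking the expectation over the applicant's type.
E[Basic plan] = 0.2·(-7) + 0.4·(7) + 0.4·(-7) = -1.4
E[Premium plan] = 0.2·(2) + 0.4·(6) + 0.4·(2) = 3.6
Best response: Premium plan (3.6 is the largest).

Premium plan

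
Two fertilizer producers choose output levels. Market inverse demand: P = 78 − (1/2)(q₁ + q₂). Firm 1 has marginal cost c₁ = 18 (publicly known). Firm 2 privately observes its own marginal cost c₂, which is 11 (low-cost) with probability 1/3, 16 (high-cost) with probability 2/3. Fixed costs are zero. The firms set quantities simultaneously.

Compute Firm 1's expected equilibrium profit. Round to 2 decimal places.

705.21

Each type of Firm 2 best-responds to q₁; Firm 1 best-responds to the expected q₂ over Firm 2's types.
Firm 2 with cost c maximizes (78 − (1/2)(q₁+q₂) − c)·q₂, giving q₂(c) = (78 − c − (1/2)q₁).
E[c₂] = 1/3·11 + 2/3·16 = 14.3333
Firm 1's FOC against E[q₂] yields q₁ = (78 − 2·18 + E[c₂])/(3/2) = (78 − 36 + 14.3333)/(3/2) = 37.5556.
E[P] = 78 − (1/2)·(q₁ + E[q₂]) = 36.7778; Firm 1's expected profit = (E[P] − 18)·q₁ = (36.7778 − 18)·37.5556 = 705.21.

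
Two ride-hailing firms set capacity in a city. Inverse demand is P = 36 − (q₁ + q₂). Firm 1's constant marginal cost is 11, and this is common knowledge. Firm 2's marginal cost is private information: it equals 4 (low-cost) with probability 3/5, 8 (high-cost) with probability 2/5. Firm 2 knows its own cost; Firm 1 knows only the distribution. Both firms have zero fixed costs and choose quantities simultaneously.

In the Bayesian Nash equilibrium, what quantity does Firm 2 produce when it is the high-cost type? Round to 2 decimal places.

Each type of Firm 2 best-responds to q₁; Firm 1 best-responds to the expected q₂ over Firm 2's types.
Firm 2 with cost c maximizes (36 − (q₁+q₂) − c)·q₂, giving q₂(c) = (36 − c − q₁)/2.
E[c₂] = 3/5·4 + 2/5·8 = 5.6
Firm 1's FOC against E[q₂] yields q₁ = (36 − 2·11 + E[c₂])/3 = (36 − 22 + 5.6)/3 = 6.53333.
q₂(high-cost) = (36 − 8 − 6.53333)/2 = 10.7333.

10.73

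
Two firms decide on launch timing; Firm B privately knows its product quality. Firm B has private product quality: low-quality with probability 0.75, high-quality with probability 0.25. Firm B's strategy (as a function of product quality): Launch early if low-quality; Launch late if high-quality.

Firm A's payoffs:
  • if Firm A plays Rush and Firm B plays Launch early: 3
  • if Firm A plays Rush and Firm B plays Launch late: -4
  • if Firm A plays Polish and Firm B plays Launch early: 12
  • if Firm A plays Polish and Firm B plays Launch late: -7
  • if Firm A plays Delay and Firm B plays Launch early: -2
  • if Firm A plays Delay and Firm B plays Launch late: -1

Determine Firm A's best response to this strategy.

Polish

Compute Firm A's expected payoff for each action, taking the expectation over Firm B's type.
E[Rush] = 0.75·(3) + 0.25·(-4) = 1.25
E[Polish] = 0.75·(12) + 0.25·(-7) = 7.25
E[Delay] = 0.75·(-2) + 0.25·(-1) = -1.75
Best response: Polish (7.25 is the largest).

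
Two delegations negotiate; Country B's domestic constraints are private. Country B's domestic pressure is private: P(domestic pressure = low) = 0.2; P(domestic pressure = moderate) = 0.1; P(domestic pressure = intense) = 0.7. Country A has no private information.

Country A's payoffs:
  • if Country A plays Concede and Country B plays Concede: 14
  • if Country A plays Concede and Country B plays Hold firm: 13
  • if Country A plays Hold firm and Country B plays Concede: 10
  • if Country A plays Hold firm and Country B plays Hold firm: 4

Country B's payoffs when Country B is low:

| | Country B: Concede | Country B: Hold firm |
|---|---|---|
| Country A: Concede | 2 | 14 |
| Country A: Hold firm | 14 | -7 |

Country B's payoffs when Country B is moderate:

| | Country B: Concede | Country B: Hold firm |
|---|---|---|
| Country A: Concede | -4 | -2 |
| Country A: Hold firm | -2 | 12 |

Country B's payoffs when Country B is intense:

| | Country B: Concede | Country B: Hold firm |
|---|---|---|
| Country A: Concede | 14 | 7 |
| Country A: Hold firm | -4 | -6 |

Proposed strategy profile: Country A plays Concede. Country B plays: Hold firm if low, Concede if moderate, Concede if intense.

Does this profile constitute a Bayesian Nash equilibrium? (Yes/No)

Country A plays Concede: E[Concede] = 0.2·(13) + 0.1·(14) + 0.7·(14) = 13.8; E[Hold firm] = 8.8. Best-responding. ✓
Country B (domestic pressure low), facing Concede: Concede gives 2, Hold firm gives 14. Proposed Hold firm is best. ✓
Country B (domestic pressure moderate), facing Concede: Concede gives -4, Hold firm gives -2. Proposed Concede is not best — profitable deviation exists. ✗
Country B (domestic pressure intense), facing Concede: Concede gives 14, Hold firm gives 7. Proposed Concede is best. ✓

No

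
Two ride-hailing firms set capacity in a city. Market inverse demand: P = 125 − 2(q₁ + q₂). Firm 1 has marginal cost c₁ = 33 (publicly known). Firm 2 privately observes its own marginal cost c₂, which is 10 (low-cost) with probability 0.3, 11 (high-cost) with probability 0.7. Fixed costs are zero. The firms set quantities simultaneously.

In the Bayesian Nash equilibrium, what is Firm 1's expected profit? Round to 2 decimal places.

Type-c best response for Firm 2: q₂(c) = (125 − c)/4 − q₁/2.
Firm 1 maximizes expected profit; its first-order condition is 125 − 4q₁ − 2E[q₂] − 33 = 0.
Substituting E[q₂] and solving: E[c₂] = 10.7, so q₁ = (125 − 2·33 + 10.7)/6 = 11.6167.
E[P] = 125 − 2·(q₁ + E[q₂]) = 56.2333; Firm 1's expected profit = (E[P] − 33)·q₁ = (56.2333 − 33)·11.6167 = 269.894.

269.89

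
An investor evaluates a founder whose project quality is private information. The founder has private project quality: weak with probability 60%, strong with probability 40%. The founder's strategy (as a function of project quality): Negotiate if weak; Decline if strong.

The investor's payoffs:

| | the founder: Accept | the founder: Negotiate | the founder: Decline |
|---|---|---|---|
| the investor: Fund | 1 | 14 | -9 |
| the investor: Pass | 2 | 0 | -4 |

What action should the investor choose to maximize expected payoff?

Fund

E[Fund] = 0.6·(14) + 0.4·(-9) = 4.8
E[Pass] = 0.6·(0) + 0.4·(-4) = -1.6
Best response: Fund (4.8 is the largest).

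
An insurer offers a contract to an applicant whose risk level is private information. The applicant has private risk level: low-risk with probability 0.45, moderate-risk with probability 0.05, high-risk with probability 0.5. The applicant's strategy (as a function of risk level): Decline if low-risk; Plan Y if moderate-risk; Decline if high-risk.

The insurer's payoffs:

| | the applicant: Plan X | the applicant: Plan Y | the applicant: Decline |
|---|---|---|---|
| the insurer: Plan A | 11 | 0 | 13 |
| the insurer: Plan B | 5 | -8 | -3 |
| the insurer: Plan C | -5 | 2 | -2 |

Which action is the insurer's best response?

E[Plan A] = 0.45·(13) + 0.05·(0) + 0.5·(13) = 12.35
E[Plan B] = 0.45·(-3) + 0.05·(-8) + 0.5·(-3) = -3.25
E[Plan C] = 0.45·(-2) + 0.05·(2) + 0.5·(-2) = -1.8
Best response: Plan A (12.35 is the largest).

Plan A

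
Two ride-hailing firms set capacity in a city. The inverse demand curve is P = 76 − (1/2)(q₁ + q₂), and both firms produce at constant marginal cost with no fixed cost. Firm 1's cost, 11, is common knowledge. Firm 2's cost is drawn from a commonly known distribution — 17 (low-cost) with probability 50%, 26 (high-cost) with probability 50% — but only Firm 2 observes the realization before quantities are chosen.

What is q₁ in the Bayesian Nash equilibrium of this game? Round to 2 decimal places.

Type-c best response for Firm 2: q₂(c) = (76 − c) − q₁/2.
Firm 1 maximizes expected profit; its first-order condition is 76 − q₁ − (1/2)E[q₂] − 11 = 0.
Substituting E[q₂] and solving: E[c₂] = 21.5, so q₁ = (76 − 2·11 + 21.5)/(3/2) = 50.3333.

50.33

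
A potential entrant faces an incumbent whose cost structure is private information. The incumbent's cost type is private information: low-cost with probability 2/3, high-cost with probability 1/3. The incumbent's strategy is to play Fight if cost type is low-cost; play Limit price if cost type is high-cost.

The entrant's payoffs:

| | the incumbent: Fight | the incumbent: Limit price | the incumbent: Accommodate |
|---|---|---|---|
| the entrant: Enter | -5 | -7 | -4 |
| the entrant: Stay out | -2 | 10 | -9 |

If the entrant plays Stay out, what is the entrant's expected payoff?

2

E[Stay out] = 2/3·(-2) + 1/3·10 = (-4/3) + 10/3 = 2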